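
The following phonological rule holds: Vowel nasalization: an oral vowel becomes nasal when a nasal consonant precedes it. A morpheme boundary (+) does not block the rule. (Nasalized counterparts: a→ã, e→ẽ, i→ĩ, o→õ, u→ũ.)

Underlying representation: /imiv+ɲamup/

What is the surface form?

[imĩv+ɲãmũp]

/i/ after nasal /m/ → [ĩ]
/a/ after nasal /ɲ/ → [ã]
/u/ after nasal /m/ → [ũ]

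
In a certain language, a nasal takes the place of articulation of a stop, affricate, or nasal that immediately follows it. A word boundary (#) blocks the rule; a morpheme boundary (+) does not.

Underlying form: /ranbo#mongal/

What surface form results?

/n/ before /b/ (labial) → [m]
/n/ before /g/ (velar) → [ŋ]

[rambo#moŋgal]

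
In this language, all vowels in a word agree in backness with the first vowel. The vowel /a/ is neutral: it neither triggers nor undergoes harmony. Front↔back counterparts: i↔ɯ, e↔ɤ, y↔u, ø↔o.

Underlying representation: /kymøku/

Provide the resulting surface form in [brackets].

/u/ harmonizes with /y/ ([-back]) → [y]

[kymøky]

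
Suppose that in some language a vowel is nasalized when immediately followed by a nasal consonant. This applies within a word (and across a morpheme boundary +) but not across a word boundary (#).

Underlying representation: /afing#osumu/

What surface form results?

[afĩng#osũmu]

/i/ before nasal /n/ → [ĩ]
/u/ before nasal /m/ → [ũ]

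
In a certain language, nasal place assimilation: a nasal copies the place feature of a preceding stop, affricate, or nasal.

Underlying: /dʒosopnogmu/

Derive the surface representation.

/n/ after /p/ (labial) → [m]
/m/ after /g/ (velar) → [ŋ]

[dʒosopmogŋu]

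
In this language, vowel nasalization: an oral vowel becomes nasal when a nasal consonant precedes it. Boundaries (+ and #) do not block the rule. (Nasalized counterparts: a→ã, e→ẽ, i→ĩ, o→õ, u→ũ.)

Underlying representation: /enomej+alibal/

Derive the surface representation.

[enõmẽj+alibal]

/o/ after nasal /n/ → [õ]
/e/ after nasal /m/ → [ẽ]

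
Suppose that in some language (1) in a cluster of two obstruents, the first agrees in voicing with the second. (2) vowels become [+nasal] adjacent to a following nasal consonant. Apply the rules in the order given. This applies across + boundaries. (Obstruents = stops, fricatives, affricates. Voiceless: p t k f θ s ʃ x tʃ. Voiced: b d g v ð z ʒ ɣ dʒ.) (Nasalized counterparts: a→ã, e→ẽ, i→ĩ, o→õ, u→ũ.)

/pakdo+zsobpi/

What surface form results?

[pagdo+ssoppi]

Rule 1: /k/ before /d/ (voiced) → [g]
Rule 1: /z/ before /s/ (voiceless) → [s]
Rule 1: /b/ before /p/ (voiceless) → [p]
After rule 1: pagdo+ssoppi
Rule 2: no segment meets the rule's conditions; no change.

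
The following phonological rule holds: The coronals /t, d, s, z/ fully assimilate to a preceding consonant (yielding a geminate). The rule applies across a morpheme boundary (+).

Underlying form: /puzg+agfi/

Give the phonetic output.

no segment meets the rule's conditions; no change.

[puzg+agfi]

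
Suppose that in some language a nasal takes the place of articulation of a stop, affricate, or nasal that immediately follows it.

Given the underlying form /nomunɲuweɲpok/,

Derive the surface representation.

[nomuɲɲuwempok]

/n/ before /ɲ/ (palatal) → [ɲ]
/ɲ/ before /p/ (labial) → [m]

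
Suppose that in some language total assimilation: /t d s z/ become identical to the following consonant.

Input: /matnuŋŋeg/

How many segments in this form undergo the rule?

/t/ before /n/ → [n] (total assimilation)
1 segment changes.

1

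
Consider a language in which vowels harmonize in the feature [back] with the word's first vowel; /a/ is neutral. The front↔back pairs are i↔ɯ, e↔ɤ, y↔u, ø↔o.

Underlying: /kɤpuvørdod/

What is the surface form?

[kɤpuvordod]

/ø/ harmonizes with /ɤ/ ([+back]) → [o]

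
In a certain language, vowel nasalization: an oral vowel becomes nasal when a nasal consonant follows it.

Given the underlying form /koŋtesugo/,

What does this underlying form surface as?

/o/ before nasal /ŋ/ → [õ]

[kõŋtesugo]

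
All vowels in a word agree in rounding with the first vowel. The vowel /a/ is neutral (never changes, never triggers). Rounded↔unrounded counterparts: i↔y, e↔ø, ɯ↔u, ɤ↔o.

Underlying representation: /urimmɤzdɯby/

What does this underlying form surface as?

[urymmozduby]

/i/ harmonizes with /u/ ([+round]) → [y]
/ɤ/ harmonizes with /u/ ([+round]) → [o]
/ɯ/ harmonizes with /u/ ([+round]) → [u]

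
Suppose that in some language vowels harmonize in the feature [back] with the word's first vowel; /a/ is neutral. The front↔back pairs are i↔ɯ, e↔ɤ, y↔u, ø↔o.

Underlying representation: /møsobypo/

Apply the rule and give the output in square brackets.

[møsøbypø]

/o/ harmonizes with /ø/ ([-back]) → [ø]
/o/ harmonizes with /ø/ ([-back]) → [ø]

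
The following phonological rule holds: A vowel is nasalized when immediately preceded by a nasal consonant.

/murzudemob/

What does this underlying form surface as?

[mũrzudemõb]

/u/ after nasal /m/ → [ũ]
/o/ after nasal /m/ → [õ]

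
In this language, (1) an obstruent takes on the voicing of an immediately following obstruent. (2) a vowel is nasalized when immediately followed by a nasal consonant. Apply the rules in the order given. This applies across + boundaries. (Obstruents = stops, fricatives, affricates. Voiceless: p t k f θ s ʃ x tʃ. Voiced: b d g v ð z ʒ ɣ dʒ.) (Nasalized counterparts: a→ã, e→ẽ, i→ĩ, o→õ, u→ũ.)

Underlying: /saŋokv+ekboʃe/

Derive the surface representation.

Rule 1: /k/ before /v/ (voiced) → [g]
Rule 1: /k/ before /b/ (voiced) → [g]
After rule 1: saŋogv+egboʃe
Rule 2: /a/ before nasal /ŋ/ → [ã]

[sãŋogv+egboʃe]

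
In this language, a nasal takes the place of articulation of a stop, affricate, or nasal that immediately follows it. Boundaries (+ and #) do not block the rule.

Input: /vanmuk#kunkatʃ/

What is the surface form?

[vammuk#kuŋkatʃ]

/n/ before /m/ (labial) → [m]
/n/ before /k/ (velar) → [ŋ]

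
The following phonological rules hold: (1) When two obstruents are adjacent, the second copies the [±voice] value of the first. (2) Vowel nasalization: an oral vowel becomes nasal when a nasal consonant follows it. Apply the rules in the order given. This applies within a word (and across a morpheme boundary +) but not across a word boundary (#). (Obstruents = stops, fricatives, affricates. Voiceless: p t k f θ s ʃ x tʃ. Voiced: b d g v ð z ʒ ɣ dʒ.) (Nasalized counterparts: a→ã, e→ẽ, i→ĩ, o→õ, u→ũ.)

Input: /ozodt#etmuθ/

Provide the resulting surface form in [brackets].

Rule 1: /t/ after /d/ (voiced) → [d]
After rule 1: ozodd#etmuθ
Rule 2: no segment meets the rule's conditions; no change.

[ozodd#etmuθ]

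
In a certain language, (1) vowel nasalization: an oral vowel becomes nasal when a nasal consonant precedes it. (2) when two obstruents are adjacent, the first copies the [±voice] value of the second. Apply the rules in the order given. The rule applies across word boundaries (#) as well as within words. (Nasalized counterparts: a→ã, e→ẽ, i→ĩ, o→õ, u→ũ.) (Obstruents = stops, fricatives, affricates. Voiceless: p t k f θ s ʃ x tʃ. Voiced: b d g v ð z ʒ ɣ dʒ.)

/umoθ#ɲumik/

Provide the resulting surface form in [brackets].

Rule 1: /o/ after nasal /m/ → [õ]
Rule 1: /u/ after nasal /ɲ/ → [ũ]
Rule 1: /i/ after nasal /m/ → [ĩ]
After rule 1: umõθ#ɲũmĩk
Rule 2: no segment meets the rule's conditions; no change.

[umõθ#ɲũmĩk]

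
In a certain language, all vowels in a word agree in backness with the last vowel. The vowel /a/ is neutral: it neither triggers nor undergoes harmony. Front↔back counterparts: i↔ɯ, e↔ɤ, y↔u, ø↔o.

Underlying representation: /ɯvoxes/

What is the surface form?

/ɯ/ harmonizes with /e/ ([-back]) → [i]
/o/ harmonizes with /e/ ([-back]) → [ø]

[ivøxes]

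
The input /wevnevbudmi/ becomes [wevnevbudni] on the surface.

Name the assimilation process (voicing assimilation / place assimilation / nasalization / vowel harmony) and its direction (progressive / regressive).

/m/→[n].
Each target copies a feature from the preceding segment, so the direction is progressive.

place assimilation, progressive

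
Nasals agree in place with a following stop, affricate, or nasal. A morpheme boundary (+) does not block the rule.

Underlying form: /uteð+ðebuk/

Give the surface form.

[uteð+ðebuk]

no segment meets the rule's conditions; no change.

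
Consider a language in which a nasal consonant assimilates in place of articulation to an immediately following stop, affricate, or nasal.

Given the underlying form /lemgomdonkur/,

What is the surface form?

/m/ before /g/ (velar) → [ŋ]
/m/ before /d/ (alveolar) → [n]
/n/ before /k/ (velar) → [ŋ]

[leŋgondoŋkur]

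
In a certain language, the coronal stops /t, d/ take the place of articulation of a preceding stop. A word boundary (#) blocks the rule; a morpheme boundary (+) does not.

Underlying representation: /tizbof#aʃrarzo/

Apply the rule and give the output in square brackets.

no segment meets the rule's conditions; no change.

[tizbof#aʃrarzo]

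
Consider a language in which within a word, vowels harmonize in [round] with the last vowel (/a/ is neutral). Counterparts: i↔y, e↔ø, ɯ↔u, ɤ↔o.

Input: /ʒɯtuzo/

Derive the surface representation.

/ɯ/ harmonizes with /o/ ([+round]) → [u]

[ʒutuzo]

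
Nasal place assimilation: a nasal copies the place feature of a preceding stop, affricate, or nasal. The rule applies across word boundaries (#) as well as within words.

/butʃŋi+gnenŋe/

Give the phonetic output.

[butʃɲi+gŋenne]

/ŋ/ after /tʃ/ (palatal) → [ɲ]
/n/ after /g/ (velar) → [ŋ]
/ŋ/ after /n/ (alveolar) → [n]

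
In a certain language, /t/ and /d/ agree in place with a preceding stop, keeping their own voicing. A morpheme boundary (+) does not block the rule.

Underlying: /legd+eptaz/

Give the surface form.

[legg+eppaz]

/d/ after /g/ (velar) → [g]
/t/ after /p/ (labial) → [p]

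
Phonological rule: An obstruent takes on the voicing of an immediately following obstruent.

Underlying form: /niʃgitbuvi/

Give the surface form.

[niʒgidbuvi]

/ʃ/ before /g/ (voiced) → [ʒ]
/t/ before /b/ (voiced) → [d]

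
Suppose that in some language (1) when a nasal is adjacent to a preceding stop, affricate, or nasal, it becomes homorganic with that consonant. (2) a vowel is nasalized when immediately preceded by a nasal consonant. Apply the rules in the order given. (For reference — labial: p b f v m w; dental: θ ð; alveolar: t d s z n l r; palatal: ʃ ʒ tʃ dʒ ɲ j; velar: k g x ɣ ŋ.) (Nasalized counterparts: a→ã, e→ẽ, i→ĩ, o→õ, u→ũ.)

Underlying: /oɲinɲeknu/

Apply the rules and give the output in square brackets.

[oɲĩnnẽkŋũ]

Rule 1: /ɲ/ after /n/ (alveolar) → [n]
Rule 1: /n/ after /k/ (velar) → [ŋ]
After rule 1: oɲinnekŋu
Rule 2: /i/ after nasal /ɲ/ → [ĩ]
Rule 2: /e/ after nasal /n/ → [ẽ]
Rule 2: /u/ after nasal /ŋ/ → [ũ]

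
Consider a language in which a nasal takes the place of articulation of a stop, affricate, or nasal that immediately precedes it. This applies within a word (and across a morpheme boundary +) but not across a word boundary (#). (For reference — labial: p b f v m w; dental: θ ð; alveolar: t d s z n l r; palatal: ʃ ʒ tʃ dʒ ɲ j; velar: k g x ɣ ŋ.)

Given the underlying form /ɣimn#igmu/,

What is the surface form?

[ɣimm#igŋu]

/n/ after /m/ (labial) → [m]
/m/ after /g/ (velar) → [ŋ]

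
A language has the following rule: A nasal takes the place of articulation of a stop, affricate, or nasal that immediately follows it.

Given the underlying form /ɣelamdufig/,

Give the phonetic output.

[ɣelandufig]

/m/ before /d/ (alveolar) → [n]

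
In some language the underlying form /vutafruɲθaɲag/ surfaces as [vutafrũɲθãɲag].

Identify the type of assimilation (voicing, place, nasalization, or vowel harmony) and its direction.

nasalization, regressive

/u/→[ũ] /a/→[ã].
Each target copies a feature from the following segment, so the direction is regressive.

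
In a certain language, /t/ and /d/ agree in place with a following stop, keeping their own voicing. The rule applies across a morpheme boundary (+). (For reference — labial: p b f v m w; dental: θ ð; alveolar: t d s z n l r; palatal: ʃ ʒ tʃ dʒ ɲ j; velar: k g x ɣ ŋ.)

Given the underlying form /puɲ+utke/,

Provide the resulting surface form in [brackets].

/t/ before /k/ (velar) → [k]

[puɲ+ukke]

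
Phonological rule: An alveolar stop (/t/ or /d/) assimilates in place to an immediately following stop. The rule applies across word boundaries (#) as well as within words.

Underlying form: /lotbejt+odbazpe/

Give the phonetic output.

[lopbejt+obbazpe]

/t/ before /b/ (labial) → [p]
/d/ before /b/ (labial) → [b]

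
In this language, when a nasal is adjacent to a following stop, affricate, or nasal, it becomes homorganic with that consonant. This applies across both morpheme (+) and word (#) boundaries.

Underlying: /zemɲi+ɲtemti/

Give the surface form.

/m/ before /ɲ/ (palatal) → [ɲ]
/ɲ/ before /t/ (alveolar) → [n]
/m/ before /t/ (alveolar) → [n]

[zeɲɲi+ntenti]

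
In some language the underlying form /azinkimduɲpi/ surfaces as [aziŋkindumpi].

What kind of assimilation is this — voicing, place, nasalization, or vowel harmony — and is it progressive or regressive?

place assimilation, regressive

/n/→[ŋ] /m/→[n] /ɲ/→[m].
Each target copies a feature from the following segment, so the direction is regressive.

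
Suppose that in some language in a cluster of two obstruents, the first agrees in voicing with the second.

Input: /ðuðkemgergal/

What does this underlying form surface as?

[ðuθkemgergal]

/ð/ before /k/ (voiceless) → [θ]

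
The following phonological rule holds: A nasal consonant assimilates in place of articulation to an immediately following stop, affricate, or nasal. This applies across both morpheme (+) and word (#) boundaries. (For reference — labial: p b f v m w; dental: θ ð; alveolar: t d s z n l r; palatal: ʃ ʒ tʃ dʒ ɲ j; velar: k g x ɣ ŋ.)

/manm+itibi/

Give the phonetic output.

/n/ before /m/ (labial) → [m]

[mamm+itibi]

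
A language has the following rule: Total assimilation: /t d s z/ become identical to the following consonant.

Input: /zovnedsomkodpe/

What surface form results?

[zovnessomkoppe]

/d/ before /s/ → [s] (total assimilation)
/d/ before /p/ → [p] (total assimilation)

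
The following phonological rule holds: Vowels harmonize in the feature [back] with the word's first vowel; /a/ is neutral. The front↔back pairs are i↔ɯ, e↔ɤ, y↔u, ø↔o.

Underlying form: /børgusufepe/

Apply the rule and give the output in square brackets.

[børgysyfepe]

/u/ harmonizes with /ø/ ([-back]) → [y]
/u/ harmonizes with /ø/ ([-back]) → [y]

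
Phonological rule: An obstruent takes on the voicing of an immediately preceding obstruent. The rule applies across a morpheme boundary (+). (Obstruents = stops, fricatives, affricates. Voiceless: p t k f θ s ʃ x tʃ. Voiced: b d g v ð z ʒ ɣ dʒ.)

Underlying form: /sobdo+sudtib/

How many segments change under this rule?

1

/t/ after /d/ (voiced) → [d]
1 segment changes.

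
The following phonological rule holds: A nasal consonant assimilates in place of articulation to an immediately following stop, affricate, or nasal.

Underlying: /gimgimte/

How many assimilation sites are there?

/m/ before /g/ (velar) → [ŋ]
/m/ before /t/ (alveolar) → [n]
2 segments change.

2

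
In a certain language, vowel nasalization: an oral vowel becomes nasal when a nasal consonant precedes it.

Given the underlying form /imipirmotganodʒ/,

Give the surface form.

[imĩpirmõtganõdʒ]

/i/ after nasal /m/ → [ĩ]
/o/ after nasal /m/ → [õ]
/o/ after nasal /n/ → [õ]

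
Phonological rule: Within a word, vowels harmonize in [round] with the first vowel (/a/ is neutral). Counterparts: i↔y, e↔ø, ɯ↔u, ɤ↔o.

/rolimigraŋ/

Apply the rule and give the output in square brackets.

/i/ harmonizes with /o/ ([+round]) → [y]
/i/ harmonizes with /o/ ([+round]) → [y]

[rolymygraŋ]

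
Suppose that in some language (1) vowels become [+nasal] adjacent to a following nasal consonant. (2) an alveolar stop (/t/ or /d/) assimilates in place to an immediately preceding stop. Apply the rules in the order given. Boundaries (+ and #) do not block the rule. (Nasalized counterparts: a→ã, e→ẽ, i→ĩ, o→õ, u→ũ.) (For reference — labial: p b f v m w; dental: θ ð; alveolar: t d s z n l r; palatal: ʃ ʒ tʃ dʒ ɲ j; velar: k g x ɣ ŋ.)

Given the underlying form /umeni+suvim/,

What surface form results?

[ũmẽni+suvĩm]

Rule 1: /u/ before nasal /m/ → [ũ]
Rule 1: /e/ before nasal /n/ → [ẽ]
Rule 1: /i/ before nasal /m/ → [ĩ]
After rule 1: ũmẽni+suvĩm
Rule 2: no segment meets the rule's conditions; no change.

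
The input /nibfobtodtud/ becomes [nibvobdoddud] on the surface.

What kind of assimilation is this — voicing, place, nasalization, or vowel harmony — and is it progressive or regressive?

/f/→[v] /t/→[d] /t/→[d].
Each target copies a feature from the preceding segment, so the direction is progressive.

voicing assimilation, progressive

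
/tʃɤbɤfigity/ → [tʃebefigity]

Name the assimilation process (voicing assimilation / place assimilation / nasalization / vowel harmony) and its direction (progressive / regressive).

/ɤ/→[e] /ɤ/→[e].
Vowels agree with the last vowel, so the harmony is regressive.

vowel harmony, regressive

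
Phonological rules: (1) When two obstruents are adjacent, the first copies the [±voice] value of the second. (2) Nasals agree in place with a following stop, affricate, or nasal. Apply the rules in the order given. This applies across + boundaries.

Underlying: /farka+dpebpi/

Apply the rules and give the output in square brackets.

Rule 1: /d/ before /p/ (voiceless) → [t]
Rule 1: /b/ before /p/ (voiceless) → [p]
After rule 1: farka+tpeppi
Rule 2: no segment meets the rule's conditions; no change.

[farka+tpeppi]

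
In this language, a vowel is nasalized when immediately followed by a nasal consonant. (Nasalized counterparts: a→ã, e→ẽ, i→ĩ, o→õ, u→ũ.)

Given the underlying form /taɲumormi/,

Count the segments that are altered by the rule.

/a/ before nasal /ɲ/ → [ã]
/u/ before nasal /m/ → [ũ]
2 segments change.

2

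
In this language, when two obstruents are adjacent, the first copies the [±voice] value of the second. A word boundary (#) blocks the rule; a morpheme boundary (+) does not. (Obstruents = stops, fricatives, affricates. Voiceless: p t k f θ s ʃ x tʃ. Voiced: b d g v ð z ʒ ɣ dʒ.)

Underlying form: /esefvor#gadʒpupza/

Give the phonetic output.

[esevvor#gatʃpubza]

/f/ before /v/ (voiced) → [v]
/dʒ/ before /p/ (voiceless) → [tʃ]
/p/ before /z/ (voiced) → [b]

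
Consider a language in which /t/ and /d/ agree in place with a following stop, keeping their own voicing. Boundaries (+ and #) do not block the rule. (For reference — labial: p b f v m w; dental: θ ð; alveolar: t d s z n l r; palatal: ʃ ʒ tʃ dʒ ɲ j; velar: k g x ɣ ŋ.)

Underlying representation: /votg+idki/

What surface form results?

/t/ before /g/ (velar) → [k]
/d/ before /k/ (velar) → [g]

[vokg+igki]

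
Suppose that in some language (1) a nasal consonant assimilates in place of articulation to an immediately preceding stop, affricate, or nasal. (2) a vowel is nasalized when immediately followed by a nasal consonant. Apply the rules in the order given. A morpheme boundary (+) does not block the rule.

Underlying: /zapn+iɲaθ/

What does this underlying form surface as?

[zapm+ĩɲaθ]

Rule 1: /n/ after /p/ (labial) → [m]
After rule 1: zapm+iɲaθ
Rule 2: /i/ before nasal /ɲ/ → [ĩ]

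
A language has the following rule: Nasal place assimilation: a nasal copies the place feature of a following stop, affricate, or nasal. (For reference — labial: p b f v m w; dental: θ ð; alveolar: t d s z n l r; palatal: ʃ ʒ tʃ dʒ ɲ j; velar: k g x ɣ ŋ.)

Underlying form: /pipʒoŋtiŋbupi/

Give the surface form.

/ŋ/ before /t/ (alveolar) → [n]
/ŋ/ before /b/ (labial) → [m]

[pipʒontimbupi]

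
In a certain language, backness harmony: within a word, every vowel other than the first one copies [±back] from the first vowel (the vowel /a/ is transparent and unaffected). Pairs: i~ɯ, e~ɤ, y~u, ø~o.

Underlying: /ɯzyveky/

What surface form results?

[ɯzuvɤku]

/y/ harmonizes with /ɯ/ ([+back]) → [u]
/e/ harmonizes with /ɯ/ ([+back]) → [ɤ]
/y/ harmonizes with /ɯ/ ([+back]) → [u]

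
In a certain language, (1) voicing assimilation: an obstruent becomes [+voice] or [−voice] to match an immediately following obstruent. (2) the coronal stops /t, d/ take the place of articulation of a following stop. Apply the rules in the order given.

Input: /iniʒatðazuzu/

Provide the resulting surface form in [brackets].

Rule 1: /t/ before /ð/ (voiced) → [d]
After rule 1: iniʒadðazuzu
Rule 2: no segment meets the rule's conditions; no change.

[iniʒadðazuzu]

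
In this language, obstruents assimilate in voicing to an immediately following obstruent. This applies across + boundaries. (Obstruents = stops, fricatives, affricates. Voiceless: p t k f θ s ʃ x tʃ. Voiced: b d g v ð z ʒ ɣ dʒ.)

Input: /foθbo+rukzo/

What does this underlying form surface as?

[foðbo+rugzo]

/θ/ before /b/ (voiced) → [ð]
/k/ before /z/ (voiced) → [g]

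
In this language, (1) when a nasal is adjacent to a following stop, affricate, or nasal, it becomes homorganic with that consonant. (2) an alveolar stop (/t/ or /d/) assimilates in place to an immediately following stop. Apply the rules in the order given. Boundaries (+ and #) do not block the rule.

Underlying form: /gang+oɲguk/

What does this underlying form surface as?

Rule 1: /n/ before /g/ (velar) → [ŋ]
Rule 1: /ɲ/ before /g/ (velar) → [ŋ]
After rule 1: gaŋg+oŋguk
Rule 2: no segment meets the rule's conditions; no change.

[gaŋg+oŋguk]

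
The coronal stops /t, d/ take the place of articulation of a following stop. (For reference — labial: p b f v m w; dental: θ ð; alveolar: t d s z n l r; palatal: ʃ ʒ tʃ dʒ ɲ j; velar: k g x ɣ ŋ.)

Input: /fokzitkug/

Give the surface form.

/t/ before /k/ (velar) → [k]

[fokzikkug]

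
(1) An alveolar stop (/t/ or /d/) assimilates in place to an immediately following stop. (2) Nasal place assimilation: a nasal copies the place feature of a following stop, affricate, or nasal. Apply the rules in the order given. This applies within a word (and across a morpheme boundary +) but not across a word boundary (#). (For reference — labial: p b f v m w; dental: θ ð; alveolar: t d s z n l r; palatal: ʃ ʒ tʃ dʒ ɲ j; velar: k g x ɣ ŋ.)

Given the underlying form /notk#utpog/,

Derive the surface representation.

[nokk#uppog]

Rule 1: /t/ before /k/ (velar) → [k]
Rule 1: /t/ before /p/ (labial) → [p]
After rule 1: nokk#uppog
Rule 2: no segment meets the rule's conditions; no change.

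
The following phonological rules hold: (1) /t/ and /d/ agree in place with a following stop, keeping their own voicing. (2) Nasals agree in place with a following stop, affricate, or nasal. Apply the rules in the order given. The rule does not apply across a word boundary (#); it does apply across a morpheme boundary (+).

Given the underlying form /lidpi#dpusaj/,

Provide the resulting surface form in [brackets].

Rule 1: /d/ before /p/ (labial) → [b]
Rule 1: /d/ before /p/ (labial) → [b]
After rule 1: libpi#bpusaj
Rule 2: no segment meets the rule's conditions; no change.

[libpi#bpusaj]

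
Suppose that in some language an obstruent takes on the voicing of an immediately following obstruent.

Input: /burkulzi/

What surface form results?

[burkulzi]

no segment meets the rule's conditions; no change.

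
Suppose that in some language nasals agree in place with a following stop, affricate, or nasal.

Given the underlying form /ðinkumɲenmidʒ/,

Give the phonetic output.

[ðiŋkuɲɲemmidʒ]

/n/ before /k/ (velar) → [ŋ]
/m/ before /ɲ/ (palatal) → [ɲ]
/n/ before /m/ (labial) → [m]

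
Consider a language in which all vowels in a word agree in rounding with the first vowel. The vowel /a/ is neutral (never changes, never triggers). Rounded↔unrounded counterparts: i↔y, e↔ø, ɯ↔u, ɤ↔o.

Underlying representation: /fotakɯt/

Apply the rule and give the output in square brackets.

/ɯ/ harmonizes with /o/ ([+round]) → [u]

[fotakut]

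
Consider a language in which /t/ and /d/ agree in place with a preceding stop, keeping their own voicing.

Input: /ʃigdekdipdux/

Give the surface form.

/d/ after /g/ (velar) → [g]
/d/ after /k/ (velar) → [g]
/d/ after /p/ (labial) → [b]

[ʃiggekgipbux]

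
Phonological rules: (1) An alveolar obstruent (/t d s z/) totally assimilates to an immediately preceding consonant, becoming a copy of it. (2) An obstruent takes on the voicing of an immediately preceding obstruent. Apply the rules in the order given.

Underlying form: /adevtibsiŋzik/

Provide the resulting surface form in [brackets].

Rule 1: /t/ after /v/ → [v] (total assimilation)
Rule 1: /s/ after /b/ → [b] (total assimilation)
Rule 1: /z/ after /ŋ/ → [ŋ] (total assimilation)
After rule 1: adevvibbiŋŋik
Rule 2: no segment meets the rule's conditions; no change.

[adevvibbiŋŋik]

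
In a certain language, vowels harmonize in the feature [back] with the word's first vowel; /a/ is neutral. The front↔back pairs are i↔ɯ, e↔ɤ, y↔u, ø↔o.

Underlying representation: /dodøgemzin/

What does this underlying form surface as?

[dodogɤmzɯn]

/ø/ harmonizes with /o/ ([+back]) → [o]
/e/ harmonizes with /o/ ([+back]) → [ɤ]
/i/ harmonizes with /o/ ([+back]) → [ɯ]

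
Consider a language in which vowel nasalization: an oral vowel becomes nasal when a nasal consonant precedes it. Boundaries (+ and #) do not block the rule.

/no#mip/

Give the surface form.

/o/ after nasal /n/ → [õ]
/i/ after nasal /m/ → [ĩ]

[nõ#mĩp]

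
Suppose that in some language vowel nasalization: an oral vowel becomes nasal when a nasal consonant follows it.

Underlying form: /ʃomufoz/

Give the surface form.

[ʃõmufoz]

/o/ before nasal /m/ → [õ]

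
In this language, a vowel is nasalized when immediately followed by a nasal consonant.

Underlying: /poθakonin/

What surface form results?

[poθakõnĩn]

/o/ before nasal /n/ → [õ]
/i/ before nasal /n/ → [ĩ]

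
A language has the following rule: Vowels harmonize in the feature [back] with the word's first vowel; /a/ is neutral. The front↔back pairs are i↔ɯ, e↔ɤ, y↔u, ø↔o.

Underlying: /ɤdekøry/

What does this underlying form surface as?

[ɤdɤkoru]

/e/ harmonizes with /ɤ/ ([+back]) → [ɤ]
/ø/ harmonizes with /ɤ/ ([+back]) → [o]
/y/ harmonizes with /ɤ/ ([+back]) → [u]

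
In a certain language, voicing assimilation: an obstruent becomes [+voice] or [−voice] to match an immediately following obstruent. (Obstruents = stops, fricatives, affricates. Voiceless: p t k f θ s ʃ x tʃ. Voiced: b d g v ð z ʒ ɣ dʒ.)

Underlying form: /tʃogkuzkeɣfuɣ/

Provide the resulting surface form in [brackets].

/g/ before /k/ (voiceless) → [k]
/z/ before /k/ (voiceless) → [s]
/ɣ/ before /f/ (voiceless) → [x]

[tʃokkuskexfuɣ]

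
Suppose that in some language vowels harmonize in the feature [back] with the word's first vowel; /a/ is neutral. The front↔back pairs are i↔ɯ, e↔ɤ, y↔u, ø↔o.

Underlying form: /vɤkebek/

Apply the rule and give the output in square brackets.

/e/ harmonizes with /ɤ/ ([+back]) → [ɤ]
/e/ harmonizes with /ɤ/ ([+back]) → [ɤ]

[vɤkɤbɤk]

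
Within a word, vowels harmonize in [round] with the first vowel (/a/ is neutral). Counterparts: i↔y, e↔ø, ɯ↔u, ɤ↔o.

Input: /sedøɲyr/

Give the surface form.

/ø/ harmonizes with /e/ ([-round]) → [e]
/y/ harmonizes with /e/ ([-round]) → [i]

[sedeɲir]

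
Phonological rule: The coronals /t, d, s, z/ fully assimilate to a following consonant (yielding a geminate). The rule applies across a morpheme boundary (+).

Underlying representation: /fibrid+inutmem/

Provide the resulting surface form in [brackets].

/t/ before /m/ → [m] (total assimilation)

[fibrid+inummem]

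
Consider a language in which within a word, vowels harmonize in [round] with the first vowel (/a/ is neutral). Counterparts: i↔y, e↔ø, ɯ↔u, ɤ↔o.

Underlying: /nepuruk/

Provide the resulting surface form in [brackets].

[nepɯrɯk]

/u/ harmonizes with /e/ ([-round]) → [ɯ]
/u/ harmonizes with /e/ ([-round]) → [ɯ]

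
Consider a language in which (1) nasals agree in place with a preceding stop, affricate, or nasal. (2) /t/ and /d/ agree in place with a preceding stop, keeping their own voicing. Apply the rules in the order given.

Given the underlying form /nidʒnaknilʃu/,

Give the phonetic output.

[nidʒɲakŋilʃu]

Rule 1: /n/ after /dʒ/ (palatal) → [ɲ]
Rule 1: /n/ after /k/ (velar) → [ŋ]
After rule 1: nidʒɲakŋilʃu
Rule 2: no segment meets the rule's conditions; no change.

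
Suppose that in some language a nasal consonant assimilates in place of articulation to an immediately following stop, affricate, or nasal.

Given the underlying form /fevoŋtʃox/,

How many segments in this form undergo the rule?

1

/ŋ/ before /tʃ/ (palatal) → [ɲ]
1 segment changes.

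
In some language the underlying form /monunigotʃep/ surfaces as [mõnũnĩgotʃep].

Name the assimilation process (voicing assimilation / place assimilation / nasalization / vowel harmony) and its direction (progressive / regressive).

/o/→[õ] /u/→[ũ] /i/→[ĩ].
Each target copies a feature from the preceding segment, so the direction is progressive.

nasalization, progressive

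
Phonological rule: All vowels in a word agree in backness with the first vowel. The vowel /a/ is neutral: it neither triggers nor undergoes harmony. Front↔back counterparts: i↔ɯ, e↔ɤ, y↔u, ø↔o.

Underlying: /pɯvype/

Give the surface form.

[pɯvupɤ]

/y/ harmonizes with /ɯ/ ([+back]) → [u]
/e/ harmonizes with /ɯ/ ([+back]) → [ɤ]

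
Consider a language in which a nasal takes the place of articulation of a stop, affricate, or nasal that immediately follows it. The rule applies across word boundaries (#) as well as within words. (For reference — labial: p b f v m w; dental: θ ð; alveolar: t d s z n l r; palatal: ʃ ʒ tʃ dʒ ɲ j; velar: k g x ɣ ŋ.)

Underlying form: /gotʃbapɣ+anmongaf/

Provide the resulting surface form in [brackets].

[gotʃbapɣ+ammoŋgaf]

/n/ before /m/ (labial) → [m]
/n/ before /g/ (velar) → [ŋ]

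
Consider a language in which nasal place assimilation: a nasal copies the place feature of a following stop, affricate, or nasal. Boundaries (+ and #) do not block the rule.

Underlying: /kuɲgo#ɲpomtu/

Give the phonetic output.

/ɲ/ before /g/ (velar) → [ŋ]
/ɲ/ before /p/ (labial) → [m]
/m/ before /t/ (alveolar) → [n]

[kuŋgo#mpontu]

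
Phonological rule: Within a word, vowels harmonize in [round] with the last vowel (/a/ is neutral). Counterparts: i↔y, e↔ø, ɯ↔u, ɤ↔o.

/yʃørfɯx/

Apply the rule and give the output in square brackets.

[iʃerfɯx]

/y/ harmonizes with /ɯ/ ([-round]) → [i]
/ø/ harmonizes with /ɯ/ ([-round]) → [e]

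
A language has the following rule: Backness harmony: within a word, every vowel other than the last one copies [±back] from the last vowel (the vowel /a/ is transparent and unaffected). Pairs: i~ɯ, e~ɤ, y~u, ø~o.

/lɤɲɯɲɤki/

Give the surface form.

/ɤ/ harmonizes with /i/ ([-back]) → [e]
/ɯ/ harmonizes with /i/ ([-back]) → [i]
/ɤ/ harmonizes with /i/ ([-back]) → [e]

[leɲiɲeki]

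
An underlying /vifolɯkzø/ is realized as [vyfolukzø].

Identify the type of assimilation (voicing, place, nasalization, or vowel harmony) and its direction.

/i/→[y] /ɯ/→[u].
Vowels agree with the last vowel, so the harmony is regressive.

vowel harmony, regressive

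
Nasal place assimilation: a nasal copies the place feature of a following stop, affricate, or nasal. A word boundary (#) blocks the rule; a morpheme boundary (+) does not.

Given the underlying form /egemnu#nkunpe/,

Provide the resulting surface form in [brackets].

/m/ before /n/ (alveolar) → [n]
/n/ before /k/ (velar) → [ŋ]
/n/ before /p/ (labial) → [m]

[egennu#ŋkumpe]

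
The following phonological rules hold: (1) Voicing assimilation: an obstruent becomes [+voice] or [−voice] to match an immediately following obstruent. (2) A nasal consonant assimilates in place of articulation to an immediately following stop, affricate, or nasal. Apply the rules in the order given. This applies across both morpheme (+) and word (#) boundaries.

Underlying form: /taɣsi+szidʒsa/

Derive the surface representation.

Rule 1: /ɣ/ before /s/ (voiceless) → [x]
Rule 1: /s/ before /z/ (voiced) → [z]
Rule 1: /dʒ/ before /s/ (voiceless) → [tʃ]
After rule 1: taxsi+zzitʃsa
Rule 2: no segment meets the rule's conditions; no change.

[taxsi+zzitʃsa]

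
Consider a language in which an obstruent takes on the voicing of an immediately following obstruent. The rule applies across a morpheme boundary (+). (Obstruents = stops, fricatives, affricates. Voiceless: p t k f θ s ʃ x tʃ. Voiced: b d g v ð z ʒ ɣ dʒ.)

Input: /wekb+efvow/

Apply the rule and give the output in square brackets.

/k/ before /b/ (voiced) → [g]
/f/ before /v/ (voiced) → [v]

[wegb+evvow]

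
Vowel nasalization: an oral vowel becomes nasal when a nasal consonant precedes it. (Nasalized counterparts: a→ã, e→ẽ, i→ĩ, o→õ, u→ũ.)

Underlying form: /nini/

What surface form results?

/i/ after nasal /n/ → [ĩ]
/i/ after nasal /n/ → [ĩ]

[nĩnĩ]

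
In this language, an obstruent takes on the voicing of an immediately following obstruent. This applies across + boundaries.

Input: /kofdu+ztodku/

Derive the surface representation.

/f/ before /d/ (voiced) → [v]
/z/ before /t/ (voiceless) → [s]
/d/ before /k/ (voiceless) → [t]

[kovdu+stotku]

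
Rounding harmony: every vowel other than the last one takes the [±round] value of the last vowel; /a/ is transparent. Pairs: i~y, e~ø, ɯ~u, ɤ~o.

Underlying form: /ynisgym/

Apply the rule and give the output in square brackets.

/i/ harmonizes with /y/ ([+round]) → [y]

[ynysgym]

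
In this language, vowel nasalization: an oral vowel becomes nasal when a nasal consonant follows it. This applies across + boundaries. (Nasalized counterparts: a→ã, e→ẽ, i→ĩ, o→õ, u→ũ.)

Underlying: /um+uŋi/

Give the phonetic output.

/u/ before nasal /m/ → [ũ]
/u/ before nasal /ŋ/ → [ũ]

[ũm+ũŋi]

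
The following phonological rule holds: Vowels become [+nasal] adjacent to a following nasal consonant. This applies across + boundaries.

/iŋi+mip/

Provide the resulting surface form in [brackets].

/i/ before nasal /ŋ/ → [ĩ]
/i/ before nasal /m/ → [ĩ]

[ĩŋĩ+mip]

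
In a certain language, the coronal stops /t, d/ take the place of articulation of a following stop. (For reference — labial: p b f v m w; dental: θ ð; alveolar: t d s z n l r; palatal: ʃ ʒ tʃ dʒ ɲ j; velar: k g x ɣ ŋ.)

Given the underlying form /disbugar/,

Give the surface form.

[disbugar]

no segment meets the rule's conditions; no change.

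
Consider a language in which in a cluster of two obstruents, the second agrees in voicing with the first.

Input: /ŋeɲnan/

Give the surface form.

[ŋeɲnan]

no segment meets the rule's conditions; no change.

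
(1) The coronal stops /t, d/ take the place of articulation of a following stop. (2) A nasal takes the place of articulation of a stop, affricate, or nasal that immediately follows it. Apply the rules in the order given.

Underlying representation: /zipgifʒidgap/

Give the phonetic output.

Rule 1: /d/ before /g/ (velar) → [g]
After rule 1: zipgifʒiggap
Rule 2: no segment meets the rule's conditions; no change.

[zipgifʒiggap]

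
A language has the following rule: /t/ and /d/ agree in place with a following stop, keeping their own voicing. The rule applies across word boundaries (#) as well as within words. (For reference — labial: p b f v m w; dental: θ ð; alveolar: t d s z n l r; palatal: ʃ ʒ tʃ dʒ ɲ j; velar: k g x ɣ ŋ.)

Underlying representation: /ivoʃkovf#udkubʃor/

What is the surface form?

[ivoʃkovf#ugkubʃor]

/d/ before /k/ (velar) → [g]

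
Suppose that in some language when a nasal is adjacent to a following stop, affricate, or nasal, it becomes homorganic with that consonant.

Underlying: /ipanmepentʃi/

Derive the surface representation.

/n/ before /m/ (labial) → [m]
/n/ before /tʃ/ (palatal) → [ɲ]

[ipammepeɲtʃi]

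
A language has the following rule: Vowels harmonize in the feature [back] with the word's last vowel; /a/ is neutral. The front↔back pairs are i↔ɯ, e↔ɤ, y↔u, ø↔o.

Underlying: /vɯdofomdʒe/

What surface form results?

[vidøfømdʒe]

/ɯ/ harmonizes with /e/ ([-back]) → [i]
/o/ harmonizes with /e/ ([-back]) → [ø]
/o/ harmonizes with /e/ ([-back]) → [ø]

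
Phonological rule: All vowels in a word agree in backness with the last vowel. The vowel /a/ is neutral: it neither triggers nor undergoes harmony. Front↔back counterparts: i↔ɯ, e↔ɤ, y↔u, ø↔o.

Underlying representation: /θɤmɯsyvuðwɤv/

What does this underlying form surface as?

/y/ harmonizes with /ɤ/ ([+back]) → [u]

[θɤmɯsuvuðwɤv]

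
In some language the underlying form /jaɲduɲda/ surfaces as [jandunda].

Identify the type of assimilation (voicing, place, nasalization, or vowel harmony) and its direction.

place assimilation, regressive

/ɲ/→[n] /ɲ/→[n].
Each target copies a feature from the following segment, so the direction is regressive.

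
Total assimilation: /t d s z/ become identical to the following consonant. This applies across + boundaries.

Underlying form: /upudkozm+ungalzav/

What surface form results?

[upukkomm+ungalzav]

/d/ before /k/ → [k] (total assimilation)
/z/ before /m/ → [m] (total assimilation)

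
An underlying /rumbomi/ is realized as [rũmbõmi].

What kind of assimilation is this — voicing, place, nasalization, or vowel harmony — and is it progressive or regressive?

nasalization, regressive

/u/→[ũ] /o/→[õ].
Each target copies a feature from the following segment, so the direction is regressive.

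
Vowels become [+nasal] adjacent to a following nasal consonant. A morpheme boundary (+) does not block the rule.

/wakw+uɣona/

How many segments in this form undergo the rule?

1

/o/ before nasal /n/ → [õ]
1 segment changes.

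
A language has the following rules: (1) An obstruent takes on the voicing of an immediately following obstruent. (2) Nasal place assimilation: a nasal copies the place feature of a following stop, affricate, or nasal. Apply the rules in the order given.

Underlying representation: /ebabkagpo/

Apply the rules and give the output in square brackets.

[ebapkakpo]

Rule 1: /b/ before /k/ (voiceless) → [p]
Rule 1: /g/ before /p/ (voiceless) → [k]
After rule 1: ebapkakpo
Rule 2: no segment meets the rule's conditions; no change.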